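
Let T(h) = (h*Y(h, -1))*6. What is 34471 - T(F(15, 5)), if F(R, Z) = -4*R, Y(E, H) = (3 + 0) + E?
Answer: 13951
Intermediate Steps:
Y(E, H) = 3 + E
T(h) = 6*h*(3 + h) (T(h) = (h*(3 + h))*6 = 6*h*(3 + h))
34471 - T(F(15, 5)) = 34471 - 6*(-4*15)*(3 - 4*15) = 34471 - 6*(-60)*(3 - 60) = 34471 - 6*(-60)*(-57) = 34471 - 1*20520 = 34471 - 20520 = 13951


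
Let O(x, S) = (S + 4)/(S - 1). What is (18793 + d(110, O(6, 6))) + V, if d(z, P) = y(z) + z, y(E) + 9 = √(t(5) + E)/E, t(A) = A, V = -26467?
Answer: -7573 + √115/110 ≈ -7572.9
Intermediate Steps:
y(E) = -9 + √(5 + E)/E
O(x, S) = (4 + S)/(-1 + S)
d(z, P) = -9 + z + √(5 + z)/z (d(z, P) = (-9 + √(5 + z)/z) + z = -9 + z + √(5 + z)/z)
(18793 + d(110, O(6, 6))) + V = (18793 + (-9 + 110 + √(5 + 110)/110)) - 26467 = (18793 + (-9 + 110 + √115/110)) - 26467 = (18793 + (101 + √115/110)) - 26467 = (18894 + √115/110) - 26467 = -7573 + √115/110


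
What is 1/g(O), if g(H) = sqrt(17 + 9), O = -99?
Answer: sqrt(26)/26 ≈ 0.19612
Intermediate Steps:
g(H) = sqrt(26)
1/g(O) = 1/(sqrt(26)) = sqrt(26)/26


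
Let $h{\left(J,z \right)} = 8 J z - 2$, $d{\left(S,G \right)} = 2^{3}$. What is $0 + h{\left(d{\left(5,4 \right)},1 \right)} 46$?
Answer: $2852$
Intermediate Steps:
$d{\left(S,G \right)} = 8$
$h{\left(J,z \right)} = -2 + 8 J z$ ($h{\left(J,z \right)} = 8 J z - 2 = -2 + 8 J z$)
$0 + h{\left(d{\left(5,4 \right)},1 \right)} 46 = 0 + \left(-2 + 8 \cdot 8 \cdot 1\right) 46 = 0 + \left(-2 + 64\right) 46 = 0 + 62 \cdot 46 = 0 + 2852 = 2852$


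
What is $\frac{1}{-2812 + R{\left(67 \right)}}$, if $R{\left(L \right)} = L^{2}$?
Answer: $\frac{1}{1677} \approx 0.0005963$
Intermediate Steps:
$\frac{1}{-2812 + R{\left(67 \right)}} = \frac{1}{-2812 + 67^{2}} = \frac{1}{-2812 + 4489} = \frac{1}{1677}$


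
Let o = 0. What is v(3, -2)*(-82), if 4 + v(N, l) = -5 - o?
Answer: 738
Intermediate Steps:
v(N, l) = -9 (v(N, l) = -4 + (-5 - 1*0) = -4 + (-5 + 0) = -4 - 5 = -9)
v(3, -2)*(-82) = -9*(-82) = 738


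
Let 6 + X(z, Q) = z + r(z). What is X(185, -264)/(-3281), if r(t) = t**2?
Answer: -34404/3281 ≈ -10.486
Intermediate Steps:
X(z, Q) = -6 + z + z**2 (X(z, Q) = -6 + (z + z**2) = -6 + z + z**2)
X(185, -264)/(-3281) = (-6 + 185 + 185**2)/(-3281) = (-6 + 185 + 34225)*(-1/3281) = 34404*(-1/3281) = -34404/3281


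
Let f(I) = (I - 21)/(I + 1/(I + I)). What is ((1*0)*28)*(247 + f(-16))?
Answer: 0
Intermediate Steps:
f(I) = (-21 + I)/(I + 1/(2*I))
((1*0)*28)*(247 + f(-16)) = ((1*0)*28)*(247 + 2*(-16)*(-21 - 16)/(1 + 2*(-16)²)) = (0*28)*(247 + 2*(-16)*(-37)/(1 + 2*256)) = 0*(247 + 2*(-16)*(-37)/(1 + 512)) = 0*(247 + 2*(-16)*(-37)/513) = 0*(247 + 2*(-16)*(1/513)*(-37)) = 0*(247 + 1184/513) = 0*(127895/513) = 0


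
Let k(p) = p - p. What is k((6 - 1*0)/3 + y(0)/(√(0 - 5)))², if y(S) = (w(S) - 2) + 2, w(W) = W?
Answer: 0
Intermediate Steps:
y(S) = S (y(S) = (S - 2) + 2 = (-2 + S) + 2 = S)
k(p) = 0
k((6 - 1*0)/3 + y(0)/(√(0 - 5)))² = 0² = 0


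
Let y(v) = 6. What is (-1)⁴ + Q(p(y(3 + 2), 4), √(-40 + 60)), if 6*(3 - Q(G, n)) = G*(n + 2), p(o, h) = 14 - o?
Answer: 4/3 - 8*√5/3 ≈ -4.6295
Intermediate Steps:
Q(G, n) = 3 - G*(2 + n)/6 (Q(G, n) = 3 - G*(n + 2)/6 = 3 - G*(2 + n)/6)
(-1)⁴ + Q(p(y(3 + 2), 4), √(-40 + 60)) = (-1)⁴ + (3 - (14 - 1*6)/3 - (14 - 1*6)*√(-40 + 60)/6) = 1 + (3 - (14 - 6)/3 - (14 - 6)*√20/6) = 1 + (3 - ⅓*8 - ⅙*8*2*√5) = 1 + (3 - 8/3 - 8*√5/3) = 1 + (⅓ - 8*√5/3) = 4/3 - 8*√5/3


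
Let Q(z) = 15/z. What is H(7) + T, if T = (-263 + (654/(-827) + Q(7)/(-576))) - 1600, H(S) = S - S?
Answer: -2071585255/1111488 ≈ -1863.8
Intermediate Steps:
H(S) = 0
T = -2071585255/1111488 (T = (-263 + (654/(-827) + (15/7)/(-576))) - 1600 = (-263 + (654*(-1/827) + (15*(1/7))*(-1/576))) - 1600 = (-263 + (-654/827 + (15/7)*(-1/576))) - 1600 = (-263 + (-654/827 - 5/1344)) - 1600 = (-263 - 883111/1111488) - 1600 = -293204455/1111488 - 1600 = -2071585255/1111488 ≈ -1863.8)
H(7) + T = 0 - 2071585255/1111488 = -2071585255/1111488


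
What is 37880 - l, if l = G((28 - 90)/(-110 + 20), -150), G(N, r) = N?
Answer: 1704569/45 ≈ 37879.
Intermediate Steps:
l = 31/45 (l = (28 - 90)/(-110 + 20) = -62/(-90) = -62*(-1/90) = 31/45 ≈ 0.68889)
37880 - l = 37880 - 1*31/45 = 37880 - 31/45 = 1704569/45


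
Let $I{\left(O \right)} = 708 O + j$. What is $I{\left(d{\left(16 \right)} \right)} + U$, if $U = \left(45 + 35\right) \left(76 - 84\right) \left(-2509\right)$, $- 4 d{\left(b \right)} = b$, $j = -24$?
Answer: $1602904$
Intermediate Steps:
$d{\left(b \right)} = - \frac{b}{4}$
$I{\left(O \right)} = -24 + 708 O$ ($I{\left(O \right)} = 708 O - 24 = -24 + 708 O$)
$U = 1605760$ ($U = 80 \left(-8\right) \left(-2509\right) = \left(-640\right) \left(-2509\right) = 1605760$)
$I{\left(d{\left(16 \right)} \right)} + U = \left(-24 + 708 \left(\left(- \frac{1}{4}\right) 16\right)\right) + 1605760 = \left(-24 + 708 \left(-4\right)\right) + 1605760 = \left(-24 - 2832\right) + 1605760 = -2856 + 1605760 = 1602904$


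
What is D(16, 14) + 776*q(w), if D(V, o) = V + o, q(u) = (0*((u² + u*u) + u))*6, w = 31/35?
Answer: 30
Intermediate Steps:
w = 31/35 (w = 31*(1/35) = 31/35 ≈ 0.88571)
q(u) = 0 (q(u) = (0*((u² + u²) + u))*6 = (0*(2*u² + u))*6 = (0*(u + 2*u²))*6 = 0*6 = 0)
D(16, 14) + 776*q(w) = (16 + 14) + 776*0 = 30 + 0 = 30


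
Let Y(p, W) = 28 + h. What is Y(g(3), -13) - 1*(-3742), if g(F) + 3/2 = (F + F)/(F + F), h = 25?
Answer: 3795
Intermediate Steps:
g(F) = -1/2 (g(F) = -3/2 + (F + F)/(F + F) = -3/2 + (2*F)/((2*F)) = -3/2 + (2*F)*(1/(2*F)) = -3/2 + 1 = -1/2)
Y(p, W) = 53 (Y(p, W) = 28 + 25 = 53)
Y(g(3), -13) - 1*(-3742) = 53 - 1*(-3742) = 53 + 3742 = 3795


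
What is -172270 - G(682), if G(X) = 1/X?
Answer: -117488141/682 ≈ -1.7227e+5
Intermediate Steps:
-172270 - G(682) = -172270 - 1/682 = -117488141/682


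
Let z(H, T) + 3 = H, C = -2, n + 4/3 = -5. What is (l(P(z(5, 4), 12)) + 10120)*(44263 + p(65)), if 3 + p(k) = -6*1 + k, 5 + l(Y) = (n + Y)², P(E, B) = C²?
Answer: 1345583932/3 ≈ 4.4853e+8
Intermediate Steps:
n = -19/3 (n = -4/3 - 5 = -19/3 ≈ -6.3333)
z(H, T) = -3 + H
P(E, B) = 4 (P(E, B) = (-2)² = 4)
l(Y) = -5 + (-19/3 + Y)²
p(k) = -9 + k (p(k) = -3 + (-6*1 + k) = -3 + (-6 + k) = -9 + k)
(l(P(z(5, 4), 12)) + 10120)*(44263 + p(65)) = ((-5 + (-19 + 3*4)²/9) + 10120)*(44263 + (-9 + 65)) = ((-5 + (-19 + 12)²/9) + 10120)*(44263 + 56) = ((-5 + (⅑)*(-7)²) + 10120)*44319 = ((-5 + (⅑)*49) + 10120)*44319 = ((-5 + 49/9) + 10120)*44319 = (4/9 + 10120)*44319 = (91084/9)*44319 = 1345583932/3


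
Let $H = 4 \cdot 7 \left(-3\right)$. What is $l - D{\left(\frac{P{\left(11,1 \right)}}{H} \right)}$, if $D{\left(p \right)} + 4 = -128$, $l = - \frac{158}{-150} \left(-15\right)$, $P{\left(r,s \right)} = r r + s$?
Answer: $\frac{581}{5} \approx 116.2$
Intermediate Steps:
$H = -84$ ($H = 28 \left(-3\right) = -84$)
$P{\left(r,s \right)} = s + r^{2}$ ($P{\left(r,s \right)} = r^{2} + s = s + r^{2}$)
$l = - \frac{79}{5}$ ($l = \left(-158\right) \left(- \frac{1}{150}\right) \left(-15\right) = \frac{79}{75} \left(-15\right) = - \frac{79}{5} \approx -15.8$)
$D{\left(p \right)} = -132$ ($D{\left(p \right)} = -4 - 128 = -132$)
$l - D{\left(\frac{P{\left(11,1 \right)}}{H} \right)} = - \frac{79}{5} - -132 = - \frac{79}{5} + 132 = \frac{581}{5}$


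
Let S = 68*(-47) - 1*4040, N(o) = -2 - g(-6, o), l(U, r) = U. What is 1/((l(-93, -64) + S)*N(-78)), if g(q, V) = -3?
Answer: -1/7329 ≈ -0.00013644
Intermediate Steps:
N(o) = 1 (N(o) = -2 - 1*(-3) = -2 + 3 = 1)
S = -7236 (S = -3196 - 4040 = -7236)
1/((l(-93, -64) + S)*N(-78)) = 1/(-93 - 7236*1) = 1/(-7329) = -1/7329*1 = -1/7329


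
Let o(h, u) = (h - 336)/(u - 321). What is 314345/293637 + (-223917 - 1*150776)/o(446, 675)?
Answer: -1770380240462/1468185 ≈ -1.2058e+6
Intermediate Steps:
o(h, u) = (-336 + h)/(-321 + u)
314345/293637 + (-223917 - 1*150776)/o(446, 675) = 314345/293637 + (-223917 - 1*150776)/(((-336 + 446)/(-321 + 675))) = 314345*(1/293637) + (-223917 - 150776)/((110/354)) = 314345/293637 - 374693/((1/354)*110) = 314345/293637 - 374693/55/177 = 314345/293637 - 374693*177/55 = 314345/293637 - 6029151/5 = -1770380240462/1468185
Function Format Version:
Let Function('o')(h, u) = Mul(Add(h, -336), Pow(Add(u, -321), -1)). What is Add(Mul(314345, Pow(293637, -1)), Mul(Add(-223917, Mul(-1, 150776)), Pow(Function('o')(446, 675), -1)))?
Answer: Rational(-1770380240462, 1468185) ≈ -1.2058e+6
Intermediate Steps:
Function('o')(h, u) = Mul(Pow(Add(-321, u), -1), Add(-336, h)) (Function('o')(h, u) = Mul(Add(-336, h), Pow(Add(-321, u), -1)) = Mul(Pow(Add(-321, u), -1), Add(-336, h)))
Add(Mul(314345, Pow(293637, -1)), Mul(Add(-223917, Mul(-1, 150776)), Pow(Function('o')(446, 675), -1))) = Add(Mul(314345, Pow(293637, -1)), Mul(Add(-223917, Mul(-1, 150776)), Pow(Mul(Pow(Add(-321, 675), -1), Add(-336, 446)), -1))) = Add(Mul(314345, Rational(1, 293637)), Mul(Add(-223917, -150776), Pow(Mul(Pow(354, -1), 110), -1))) = Add(Rational(314345, 293637), Mul(-374693, Pow(Mul(Rational(1, 354), 110), -1))) = Add(Rational(314345, 293637), Mul(-374693, Pow(Rational(55, 177), -1))) = Add(Rational(314345, 293637), Mul(-374693, Rational(177, 55))) = Add(Rational(314345, 293637), Rational(-6029151, 5)) = Rational(-1770380240462, 1468185)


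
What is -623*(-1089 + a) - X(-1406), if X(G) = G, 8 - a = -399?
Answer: 426292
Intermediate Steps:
a = 407 (a = 8 - 1*(-399) = 8 + 399 = 407)
-623*(-1089 + a) - X(-1406) = -623*(-1089 + 407) - 1*(-1406) = -623*(-682) + 1406 = 424886 + 1406 = 426292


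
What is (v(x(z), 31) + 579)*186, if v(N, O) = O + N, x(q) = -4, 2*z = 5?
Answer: 112716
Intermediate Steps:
z = 5/2 (z = (½)*5 = 5/2 ≈ 2.5000)
v(N, O) = N + O
(v(x(z), 31) + 579)*186 = ((-4 + 31) + 579)*186 = (27 + 579)*186 = 606*186 = 112716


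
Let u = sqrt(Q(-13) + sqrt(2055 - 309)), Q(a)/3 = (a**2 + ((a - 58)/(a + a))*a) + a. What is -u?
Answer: -sqrt(1446 + 12*sqrt(194))/2 ≈ -20.082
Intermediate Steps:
Q(a) = -87 + 3*a**2 + 9*a/2 (Q(a) = 3*((a**2 + ((a - 58)/(a + a))*a) + a) = 3*((a**2 + ((-58 + a)/((2*a)))*a) + a) = 3*((a**2 + ((-58 + a)*(1/(2*a)))*a) + a) = 3*((a**2 + ((-58 + a)/(2*a))*a) + a) = 3*((a**2 + (-29 + a/2)) + a) = 3*((-29 + a**2 + a/2) + a) = 3*(-29 + a**2 + 3*a/2) = -87 + 3*a**2 + 9*a/2)
u = sqrt(723/2 + 3*sqrt(194)) (u = sqrt((-87 + 3*(-13)**2 + (9/2)*(-13)) + sqrt(2055 - 309)) = sqrt((-87 + 3*169 - 117/2) + sqrt(1746)) = sqrt((-87 + 507 - 117/2) + 3*sqrt(194)) = sqrt(723/2 + 3*sqrt(194)) ≈ 20.082)
-u = -sqrt(1446 + 12*sqrt(194))/2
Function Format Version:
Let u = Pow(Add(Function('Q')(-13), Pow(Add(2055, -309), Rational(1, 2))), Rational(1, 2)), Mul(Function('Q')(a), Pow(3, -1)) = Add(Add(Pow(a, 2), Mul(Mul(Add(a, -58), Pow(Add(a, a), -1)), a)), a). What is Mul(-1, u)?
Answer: Mul(Rational(-1, 2), Pow(Add(1446, Mul(12, Pow(194, Rational(1, 2)))), Rational(1, 2))) ≈ -20.082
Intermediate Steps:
Function('Q')(a) = Add(-87, Mul(3, Pow(a, 2)), Mul(Rational(9, 2), a)) (Function('Q')(a) = Mul(3, Add(Add(Pow(a, 2), Mul(Mul(Add(a, -58), Pow(Add(a, a), -1)), a)), a)) = Mul(3, Add(Add(Pow(a, 2), Mul(Mul(Add(-58, a), Pow(Mul(2, a), -1)), a)), a)) = Mul(3, Add(Add(Pow(a, 2), Mul(Mul(Add(-58, a), Mul(Rational(1, 2), Pow(a, -1))), a)), a)) = Mul(3, Add(Add(Pow(a, 2), Mul(Mul(Rational(1, 2), Pow(a, -1), Add(-58, a)), a)), a)) = Mul(3, Add(Add(Pow(a, 2), Add(-29, Mul(Rational(1, 2), a))), a)) = Mul(3, Add(Add(-29, Pow(a, 2), Mul(Rational(1, 2), a)), a)) = Mul(3, Add(-29, Pow(a, 2), Mul(Rational(3, 2), a))) = Add(-87, Mul(3, Pow(a, 2)), Mul(Rational(9, 2), a)))
u = Pow(Add(Rational(723, 2), Mul(3, Pow(194, Rational(1, 2)))), Rational(1, 2)) (u = Pow(Add(Add(-87, Mul(3, Pow(-13, 2)), Mul(Rational(9, 2), -13)), Pow(Add(2055, -309), Rational(1, 2))), Rational(1, 2)) = Pow(Add(Add(-87, Mul(3, 169), Rational(-117, 2)), Pow(1746, Rational(1, 2))), Rational(1, 2)) = Pow(Add(Add(-87, 507, Rational(-117, 2)), Mul(3, Pow(194, Rational(1, 2)))), Rational(1, 2)) = Pow(Add(Rational(723, 2), Mul(3, Pow(194, Rational(1, 2)))), Rational(1, 2)) ≈ 20.082)
Mul(-1, u) = Mul(-1, Mul(Rational(1, 2), Pow(Add(1446, Mul(12, Pow(194, Rational(1, 2)))), Rational(1, 2)))) = Mul(Rational(-1, 2), Pow(Add(1446, Mul(12, Pow(194, Rational(1, 2)))), Rational(1, 2)))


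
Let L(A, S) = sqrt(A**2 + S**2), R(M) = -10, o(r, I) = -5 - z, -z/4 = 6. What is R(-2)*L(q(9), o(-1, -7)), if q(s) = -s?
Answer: -10*sqrt(442) ≈ -210.24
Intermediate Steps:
z = -24 (z = -4*6 = -24)
o(r, I) = 19 (o(r, I) = -5 - 1*(-24) = -5 + 24 = 19)
R(-2)*L(q(9), o(-1, -7)) = -10*sqrt((-1*9)**2 + 19**2) = -10*sqrt((-9)**2 + 361) = -10*sqrt(81 + 361) = -10*sqrt(442)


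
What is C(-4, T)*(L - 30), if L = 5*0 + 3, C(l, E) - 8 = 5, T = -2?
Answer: -351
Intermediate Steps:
C(l, E) = 13 (C(l, E) = 8 + 5 = 13)
L = 3 (L = 0 + 3 = 3)
C(-4, T)*(L - 30) = 13*(3 - 30) = 13*(-27) = -351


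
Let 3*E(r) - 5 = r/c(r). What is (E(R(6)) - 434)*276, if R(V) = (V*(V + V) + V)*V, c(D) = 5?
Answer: -553564/5 ≈ -1.1071e+5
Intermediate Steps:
R(V) = V*(V + 2*V²) (R(V) = (V*(2*V) + V)*V = (2*V² + V)*V = (V + 2*V²)*V = V*(V + 2*V²))
E(r) = 5/3 + r/15 (E(r) = 5/3 + (r/5)/3 = 5/3 + r/15)
(E(R(6)) - 434)*276 = ((5/3 + (6²*(1 + 2*6))/15) - 434)*276 = ((5/3 + (36*(1 + 12))/15) - 434)*276 = ((5/3 + (36*13)/15) - 434)*276 = ((5/3 + (1/15)*468) - 434)*276 = ((5/3 + 156/5) - 434)*276 = (493/15 - 434)*276 = -6017/15*276 = -553564/5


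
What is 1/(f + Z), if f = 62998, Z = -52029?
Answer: 1/10969 ≈ 9.1166e-5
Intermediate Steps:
1/(f + Z) = 1/(62998 - 52029) = 1/10969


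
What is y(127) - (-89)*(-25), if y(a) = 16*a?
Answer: -193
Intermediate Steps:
y(127) - (-89)*(-25) = 16*127 - (-89)*(-25) = 2032 - 1*2225 = 2032 - 2225 = -193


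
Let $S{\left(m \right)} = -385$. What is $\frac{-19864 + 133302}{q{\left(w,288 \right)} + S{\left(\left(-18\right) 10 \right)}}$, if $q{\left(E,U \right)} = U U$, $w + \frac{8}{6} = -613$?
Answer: $\frac{113438}{82559} \approx 1.374$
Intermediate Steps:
$w = - \frac{1843}{3}$ ($w = - \frac{4}{3} - 613 = - \frac{1843}{3} \approx -614.33$)
$q{\left(E,U \right)} = U^{2}$
$\frac{-19864 + 133302}{q{\left(w,288 \right)} + S{\left(\left(-18\right) 10 \right)}} = \frac{-19864 + 133302}{288^{2} - 385} = \frac{113438}{82944 - 385} = \frac{113438}{82559}$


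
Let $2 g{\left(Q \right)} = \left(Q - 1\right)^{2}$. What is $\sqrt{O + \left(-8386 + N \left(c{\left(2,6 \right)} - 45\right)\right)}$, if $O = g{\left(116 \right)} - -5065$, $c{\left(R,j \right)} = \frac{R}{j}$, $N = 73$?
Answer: $\frac{\sqrt{1110}}{6} \approx 5.5528$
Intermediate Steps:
$g{\left(Q \right)} = \frac{\left(-1 + Q\right)^{2}}{2}$ ($g{\left(Q \right)} = \frac{\left(Q - 1\right)^{2}}{2} = \frac{\left(-1 + Q\right)^{2}}{2}$)
$O = \frac{23355}{2}$ ($O = \frac{\left(-1 + 116\right)^{2}}{2} - -5065 = \frac{115^{2}}{2} + 5065 = \frac{1}{2} \cdot 13225 + 5065 = \frac{13225}{2} + 5065 = \frac{23355}{2} \approx 11678.0$)
$\sqrt{O + \left(-8386 + N \left(c{\left(2,6 \right)} - 45\right)\right)} = \sqrt{\frac{23355}{2} - \left(8386 - 73 \left(\frac{2}{6} - 45\right)\right)} = \sqrt{\frac{23355}{2} - \left(8386 - 73 \left(2 \cdot \frac{1}{6} - 45\right)\right)} = \sqrt{\frac{23355}{2} - \left(8386 - 73 \left(\frac{1}{3} - 45\right)\right)} = \sqrt{\frac{23355}{2} + \left(-8386 + 73 \left(- \frac{134}{3}\right)\right)} = \sqrt{\frac{23355}{2} - \frac{34940}{3}} = \sqrt{\frac{185}{6}} = \frac{\sqrt{1110}}{6}$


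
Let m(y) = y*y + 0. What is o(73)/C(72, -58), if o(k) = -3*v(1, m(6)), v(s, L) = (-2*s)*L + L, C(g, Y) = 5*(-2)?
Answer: -54/5 ≈ -10.800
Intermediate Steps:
C(g, Y) = -10
m(y) = y**2 (m(y) = y**2 + 0 = y**2)
v(s, L) = L - 2*L*s (v(s, L) = -2*L*s + L = L - 2*L*s)
o(k) = 108 (o(k) = -3*6**2*(1 - 2*1) = -108*(1 - 2) = -108*(-1) = -3*(-36) = 108)
o(73)/C(72, -58) = 108/(-10) = 108*(-1/10) = -54/5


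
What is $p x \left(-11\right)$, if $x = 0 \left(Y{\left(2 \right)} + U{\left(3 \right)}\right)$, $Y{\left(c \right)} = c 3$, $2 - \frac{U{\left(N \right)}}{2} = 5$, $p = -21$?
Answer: $0$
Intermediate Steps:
$U{\left(N \right)} = -6$ ($U{\left(N \right)} = 4 - 10 = -6$)
$Y{\left(c \right)} = 3 c$
$x = 0$ ($x = 0 \left(3 \cdot 2 - 6\right) = 0 \left(6 - 6\right) = 0 \cdot 0 = 0$)
$p x \left(-11\right) = \left(-21\right) 0 \left(-11\right) = 0 \left(-11\right) = 0$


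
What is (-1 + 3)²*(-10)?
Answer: -40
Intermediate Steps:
(-1 + 3)²*(-10) = 2²*(-10) = 4*(-10) = -40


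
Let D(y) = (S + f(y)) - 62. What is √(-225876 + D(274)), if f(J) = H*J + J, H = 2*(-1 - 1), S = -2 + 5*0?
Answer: I*√226762 ≈ 476.2*I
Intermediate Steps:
S = -2 (S = -2 + 0 = -2)
H = -4 (H = 2*(-2) = -4)
f(J) = -3*J (f(J) = -4*J + J = -3*J)
D(y) = -64 - 3*y (D(y) = (-2 - 3*y) - 62 = -64 - 3*y)
√(-225876 + D(274)) = √(-225876 + (-64 - 3*274)) = √(-225876 + (-64 - 822)) = √(-225876 - 886) = √(-226762) = I*√226762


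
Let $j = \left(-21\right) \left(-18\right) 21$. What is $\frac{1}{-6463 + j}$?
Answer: $\frac{1}{1475} \approx 0.00067797$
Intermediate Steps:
$j = 7938$ ($j = 378 \cdot 21 = 7938$)
$\frac{1}{-6463 + j} = \frac{1}{-6463 + 7938} = \frac{1}{1475}$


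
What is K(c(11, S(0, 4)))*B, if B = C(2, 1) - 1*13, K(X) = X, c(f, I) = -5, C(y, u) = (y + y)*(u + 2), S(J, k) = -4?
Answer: 5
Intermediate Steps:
C(y, u) = 2*y*(2 + u) (C(y, u) = (2*y)*(2 + u) = 2*y*(2 + u))
B = -1 (B = 2*2*(2 + 1) - 1*13 = 2*2*3 - 13 = 12 - 13 = -1)
K(c(11, S(0, 4)))*B = -5*(-1) = 5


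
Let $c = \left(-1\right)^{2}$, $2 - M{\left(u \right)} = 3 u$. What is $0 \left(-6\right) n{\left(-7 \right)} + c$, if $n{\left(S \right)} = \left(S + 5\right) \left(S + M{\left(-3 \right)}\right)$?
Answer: $1$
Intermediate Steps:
$M{\left(u \right)} = 2 - 3 u$
$n{\left(S \right)} = \left(5 + S\right) \left(11 + S\right)$ ($n{\left(S \right)} = \left(S + 5\right) \left(S + \left(2 - -9\right)\right) = \left(5 + S\right) \left(S + \left(2 + 9\right)\right) = \left(5 + S\right) \left(S + 11\right) = \left(5 + S\right) \left(11 + S\right)$)
$c = 1$
$0 \left(-6\right) n{\left(-7 \right)} + c = 0 \left(-6\right) \left(55 + \left(-7\right)^{2} + 16 \left(-7\right)\right) + 1 = 0 \left(55 + 49 - 112\right) + 1 = 0 \left(-8\right) + 1 = 0 + 1 = 1$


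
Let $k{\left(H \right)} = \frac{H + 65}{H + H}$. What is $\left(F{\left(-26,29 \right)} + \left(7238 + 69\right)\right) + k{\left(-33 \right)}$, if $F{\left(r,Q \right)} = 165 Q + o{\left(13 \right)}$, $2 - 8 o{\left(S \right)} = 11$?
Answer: $\frac{3191863}{264} \approx 12090.0$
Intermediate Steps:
$o{\left(S \right)} = - \frac{9}{8}$ ($o{\left(S \right)} = \frac{1}{4} - \frac{11}{8} = - \frac{9}{8}$)
$F{\left(r,Q \right)} = - \frac{9}{8} + 165 Q$ ($F{\left(r,Q \right)} = 165 Q - \frac{9}{8} = - \frac{9}{8} + 165 Q$)
$k{\left(H \right)} = \frac{65 + H}{2 H}$
$\left(F{\left(-26,29 \right)} + \left(7238 + 69\right)\right) + k{\left(-33 \right)} = \left(\left(- \frac{9}{8} + 165 \cdot 29\right) + \left(7238 + 69\right)\right) + \frac{65 - 33}{2 \left(-33\right)} = \left(\left(- \frac{9}{8} + 4785\right) + 7307\right) + \frac{1}{2} \left(- \frac{1}{33}\right) 32 = \left(\frac{38271}{8} + 7307\right) - \frac{16}{33} = \frac{96727}{8} - \frac{16}{33} = \frac{3191863}{264}$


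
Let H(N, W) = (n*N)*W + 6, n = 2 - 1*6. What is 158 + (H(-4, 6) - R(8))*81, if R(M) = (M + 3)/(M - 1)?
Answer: 58049/7 ≈ 8292.7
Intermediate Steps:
n = -4 (n = 2 - 6 = -4)
R(M) = (3 + M)/(-1 + M)
H(N, W) = 6 - 4*N*W (H(N, W) = (-4*N)*W + 6 = -4*N*W + 6 = 6 - 4*N*W)
158 + (H(-4, 6) - R(8))*81 = 158 + ((6 - 4*(-4)*6) - (3 + 8)/(-1 + 8))*81 = 158 + ((6 + 96) - 11/7)*81 = 158 + (102 - 11/7)*81 = 158 + (703/7)*81 = 158 + 56943/7 = 58049/7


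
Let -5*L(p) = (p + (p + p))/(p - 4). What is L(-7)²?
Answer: 441/3025 ≈ 0.14579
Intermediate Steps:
L(p) = -3*p/(5*(-4 + p)) (L(p) = -(p + (p + p))/(5*(p - 4)) = -(p + 2*p)/(5*(-4 + p)) = -3*p/(5*(-4 + p)))
L(-7)² = (-3*(-7)/(-20 + 5*(-7)))² = (-3*(-7)/(-20 - 35))² = (-3*(-7)/(-55))² = (-3*(-7)*(-1/55))² = (-21/55)² = 441/3025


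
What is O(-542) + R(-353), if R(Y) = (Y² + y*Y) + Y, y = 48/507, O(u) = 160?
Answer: 21020656/169 ≈ 1.2438e+5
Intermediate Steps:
y = 16/169 (y = 48*(1/507) = 16/169 ≈ 0.094675)
R(Y) = Y² + 185*Y/169 (R(Y) = (Y² + 16*Y/169) + Y = Y² + 185*Y/169)
O(-542) + R(-353) = 160 + (1/169)*(-353)*(185 + 169*(-353)) = 160 + (1/169)*(-353)*(185 - 59657) = 160 + (1/169)*(-353)*(-59472) = 160 + 20993616/169 = 21020656/169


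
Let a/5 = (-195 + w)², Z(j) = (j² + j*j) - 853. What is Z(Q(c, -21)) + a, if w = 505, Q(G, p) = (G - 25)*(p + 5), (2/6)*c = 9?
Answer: 481695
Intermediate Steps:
c = 27 (c = 3*9 = 27)
Q(G, p) = (-25 + G)*(5 + p)
Z(j) = -853 + 2*j² (Z(j) = (j² + j²) - 853 = 2*j² - 853 = -853 + 2*j²)
a = 480500 (a = 5*(-195 + 505)² = 5*310² = 5*96100 = 480500)
Z(Q(c, -21)) + a = (-853 + 2*(-125 - 25*(-21) + 5*27 + 27*(-21))²) + 480500 = (-853 + 2*(-125 + 525 + 135 - 567)²) + 480500 = (-853 + 2*(-32)²) + 480500 = (-853 + 2*1024) + 480500 = (-853 + 2048) + 480500 = 1195 + 480500 = 481695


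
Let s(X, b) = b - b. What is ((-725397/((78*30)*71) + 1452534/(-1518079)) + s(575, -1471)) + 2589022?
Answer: 217661777742193399/84071215020 ≈ 2.5890e+6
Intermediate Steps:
s(X, b) = 0
((-725397/((78*30)*71) + 1452534/(-1518079)) + s(575, -1471)) + 2589022 = ((-725397/((78*30)*71) + 1452534/(-1518079)) + 0) + 2589022 = ((-725397/(2340*71) + 1452534*(-1/1518079)) + 0) + 2589022 = ((-725397/166140 - 1452534/1518079) + 0) + 2589022 = ((-725397*1/166140 - 1452534/1518079) + 0) + 2589022 = ((-241799/55380 - 1452534/1518079) + 0) + 2589022 = (-447511317041/84071215020 + 0) + 2589022 = -447511317041/84071215020 + 2589022 = 217661777742193399/84071215020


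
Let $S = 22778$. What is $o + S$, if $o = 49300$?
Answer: $72078$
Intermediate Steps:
$o + S = 49300 + 22778 = 72078$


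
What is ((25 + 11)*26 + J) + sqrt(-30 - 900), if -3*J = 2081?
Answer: 727/3 + I*sqrt(930) ≈ 242.33 + 30.496*I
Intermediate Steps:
J = -2081/3 (J = -1/3*2081 = -2081/3 ≈ -693.67)
((25 + 11)*26 + J) + sqrt(-30 - 900) = ((25 + 11)*26 - 2081/3) + sqrt(-30 - 900) = (36*26 - 2081/3) + sqrt(-930) = (936 - 2081/3) + I*sqrt(930) = 727/3 + I*sqrt(930)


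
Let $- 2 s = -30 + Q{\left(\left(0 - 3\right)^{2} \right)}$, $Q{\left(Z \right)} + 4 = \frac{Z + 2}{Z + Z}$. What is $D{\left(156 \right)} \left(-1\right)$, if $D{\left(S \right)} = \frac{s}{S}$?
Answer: $- \frac{601}{5616} \approx -0.10702$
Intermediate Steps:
$Q{\left(Z \right)} = -4 + \frac{2 + Z}{2 Z}$ ($Q{\left(Z \right)} = -4 + \frac{Z + 2}{Z + Z} = -4 + \frac{2 + Z}{2 Z}$)
$s = \frac{601}{36}$ ($s = - \frac{-30 - \left(\frac{7}{2} - \frac{1}{\left(0 - 3\right)^{2}}\right)}{2} = - \frac{-30 - \left(\frac{7}{2} - \frac{1}{\left(-3\right)^{2}}\right)}{2} = - \frac{-30 - \left(\frac{7}{2} - \frac{1}{9}\right)}{2} = - \frac{-30 + \left(- \frac{7}{2} + \frac{1}{9}\right)}{2} = - \frac{-30 - \frac{61}{18}}{2} = \left(- \frac{1}{2}\right) \left(- \frac{601}{18}\right) = \frac{601}{36} \approx 16.694$)
$D{\left(S \right)} = \frac{601}{36 S}$
$D{\left(156 \right)} \left(-1\right) = \frac{601}{36 \cdot 156} \left(-1\right) = \frac{601}{36} \cdot \frac{1}{156} \left(-1\right) = \frac{601}{5616} \left(-1\right) = - \frac{601}{5616}$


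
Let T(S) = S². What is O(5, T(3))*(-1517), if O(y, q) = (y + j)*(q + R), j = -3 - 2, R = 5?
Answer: 0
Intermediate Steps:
j = -5
O(y, q) = (-5 + y)*(5 + q) (O(y, q) = (y - 5)*(q + 5) = (-5 + y)*(5 + q))
O(5, T(3))*(-1517) = (-25 - 5*3² + 5*5 + 3²*5)*(-1517) = (-25 - 5*9 + 25 + 9*5)*(-1517) = (-25 - 45 + 25 + 45)*(-1517) = 0*(-1517) = 0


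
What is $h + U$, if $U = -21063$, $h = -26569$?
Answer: $-47632$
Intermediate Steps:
$h + U = -26569 - 21063 = -47632$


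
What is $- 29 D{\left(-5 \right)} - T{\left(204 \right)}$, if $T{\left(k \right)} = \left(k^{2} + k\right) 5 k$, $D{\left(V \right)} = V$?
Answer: $-42656255$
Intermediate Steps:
$T{\left(k \right)} = k \left(5 k + 5 k^{2}\right)$ ($T{\left(k \right)} = \left(k + k^{2}\right) 5 k = \left(5 k + 5 k^{2}\right) k = k \left(5 k + 5 k^{2}\right)$)
$- 29 D{\left(-5 \right)} - T{\left(204 \right)} = \left(-29\right) \left(-5\right) - 5 \cdot 204^{2} \left(1 + 204\right) = 145 - 5 \cdot 41616 \cdot 205 = 145 - 42656400 = -42656255$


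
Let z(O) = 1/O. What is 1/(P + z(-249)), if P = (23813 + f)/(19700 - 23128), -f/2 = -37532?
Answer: -853572/24623801 ≈ -0.034665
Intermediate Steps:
f = 75064 (f = -2*(-37532) = 75064)
P = -98877/3428 (P = (23813 + 75064)/(19700 - 23128) = 98877/(-3428) = 98877*(-1/3428) = -98877/3428 ≈ -28.844)
1/(P + z(-249)) = 1/(-98877/3428 + 1/(-249)) = 1/(-98877/3428 - 1/249) = 1/(-24623801/853572) = -853572/24623801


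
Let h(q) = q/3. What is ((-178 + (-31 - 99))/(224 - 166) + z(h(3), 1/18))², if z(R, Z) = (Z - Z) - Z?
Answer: 7845601/272484 ≈ 28.793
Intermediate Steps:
h(q) = q/3 (h(q) = q*(⅓) = q/3)
z(R, Z) = -Z (z(R, Z) = 0 - Z = -Z)
((-178 + (-31 - 99))/(224 - 166) + z(h(3), 1/18))² = ((-178 + (-31 - 99))/(224 - 166) - 1/18)² = ((-178 - 130)/58 - 1*1/18)² = (-308*1/58 - 1/18)² = (-154/29 - 1/18)² = (-2801/522)² = 7845601/272484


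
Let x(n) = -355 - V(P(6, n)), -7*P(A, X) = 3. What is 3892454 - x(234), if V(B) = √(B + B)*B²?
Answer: 3892809 + 9*I*√42/343 ≈ 3.8928e+6 + 0.17005*I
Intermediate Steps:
P(A, X) = -3/7 (P(A, X) = -⅐*3 = -3/7)
V(B) = √2*B^(5/2) (V(B) = √(2*B)*B² = (√2*√B)*B² = √2*B^(5/2))
x(n) = -355 - 9*I*√42/343 (x(n) = -355 - √2*(-3/7)^(5/2) = -355 - √2*9*I*√21/343 = -355 - 9*I*√42/343)
3892454 - x(234) = 3892454 - (-355 - 9*I*√42/343) = 3892454 + (355 + 9*I*√42/343) = 3892809 + 9*I*√42/343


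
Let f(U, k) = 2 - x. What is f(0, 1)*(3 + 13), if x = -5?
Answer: 112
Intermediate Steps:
f(U, k) = 7 (f(U, k) = 2 - 1*(-5) = 2 + 5 = 7)
f(0, 1)*(3 + 13) = 7*(3 + 13) = 7*16 = 112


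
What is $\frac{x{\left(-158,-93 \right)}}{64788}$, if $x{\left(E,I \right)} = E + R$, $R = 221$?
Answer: $\frac{21}{21596} \approx 0.0009724$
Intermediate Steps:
$x{\left(E,I \right)} = 221 + E$ ($x{\left(E,I \right)} = E + 221 = 221 + E$)
$\frac{x{\left(-158,-93 \right)}}{64788} = \frac{221 - 158}{64788} = 63 \cdot \frac{1}{64788} = \frac{21}{21596}$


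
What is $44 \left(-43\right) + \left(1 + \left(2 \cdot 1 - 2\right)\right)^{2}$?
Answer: $-1891$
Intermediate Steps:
$44 \left(-43\right) + \left(1 + \left(2 \cdot 1 - 2\right)\right)^{2} = -1892 + \left(1 + \left(2 - 2\right)\right)^{2} = -1892 + \left(1 + 0\right)^{2} = -1892 + 1^{2} = -1892 + 1 = -1891$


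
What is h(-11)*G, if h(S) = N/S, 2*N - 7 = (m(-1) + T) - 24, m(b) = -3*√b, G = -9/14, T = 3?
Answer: -9/22 - 27*I/308 ≈ -0.40909 - 0.087662*I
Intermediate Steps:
G = -9/14 (G = -9*1/14 = -9/14 ≈ -0.64286)
N = -7 - 3*I/2 (N = 7/2 + ((-3*I + 3) - 24)/2 = 7/2 + ((3 - 3*I) - 24)/2 = 7/2 + (-21 - 3*I)/2 = 7/2 + (-21/2 - 3*I/2) = -7 - 3*I/2 ≈ -7.0 - 1.5*I)
h(S) = (-7 - 3*I/2)/S
h(-11)*G = ((½)*(-14 - 3*I)/(-11))*(-9/14) = ((½)*(-1/11)*(-14 - 3*I))*(-9/14) = (7/11 + 3*I/22)*(-9/14) = -9/22 - 27*I/308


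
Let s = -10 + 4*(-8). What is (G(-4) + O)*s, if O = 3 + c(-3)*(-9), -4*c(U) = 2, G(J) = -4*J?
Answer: -987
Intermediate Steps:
c(U) = -½ (c(U) = -¼*2 = -½)
s = -42 (s = -10 - 32 = -42)
O = 15/2 (O = 3 - ½*(-9) = 3 + 9/2 = 15/2 ≈ 7.5000)
(G(-4) + O)*s = (-4*(-4) + 15/2)*(-42) = (16 + 15/2)*(-42) = (47/2)*(-42) = -987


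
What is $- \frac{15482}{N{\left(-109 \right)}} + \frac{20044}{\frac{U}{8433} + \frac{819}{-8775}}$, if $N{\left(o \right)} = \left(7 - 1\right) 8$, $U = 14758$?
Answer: $\frac{98714908907}{8382552} \approx 11776.0$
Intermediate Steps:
$N{\left(o \right)} = 48$ ($N{\left(o \right)} = 6 \cdot 8 = 48$)
$- \frac{15482}{N{\left(-109 \right)}} + \frac{20044}{\frac{U}{8433} + \frac{819}{-8775}} = - \frac{15482}{48} + \frac{20044}{\frac{14758}{8433} + \frac{819}{-8775}} = \left(-15482\right) \frac{1}{48} + \frac{20044}{14758 \cdot \frac{1}{8433} + 819 \left(- \frac{1}{8775}\right)} = - \frac{7741}{24} + \frac{20044}{\frac{14758}{8433} - \frac{7}{75}} = - \frac{7741}{24} + \frac{20044}{\frac{349273}{210825}} = - \frac{7741}{24} + 20044 \cdot \frac{210825}{349273} = - \frac{7741}{24} + \frac{4225776300}{349273} = \frac{98714908907}{8382552}$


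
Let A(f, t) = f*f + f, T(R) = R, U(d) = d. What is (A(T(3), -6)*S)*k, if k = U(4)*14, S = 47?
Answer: 31584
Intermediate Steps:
A(f, t) = f + f**2 (A(f, t) = f**2 + f = f + f**2)
k = 56 (k = 4*14 = 56)
(A(T(3), -6)*S)*k = ((3*(1 + 3))*47)*56 = ((3*4)*47)*56 = (12*47)*56 = 564*56 = 31584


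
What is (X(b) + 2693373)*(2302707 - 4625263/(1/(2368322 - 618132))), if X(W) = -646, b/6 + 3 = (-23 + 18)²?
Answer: -21797858651697256201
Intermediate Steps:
b = 132 (b = -18 + 6*(-23 + 18)² = -18 + 6*(-5)² = -18 + 6*25 = -18 + 150 = 132)
(X(b) + 2693373)*(2302707 - 4625263/(1/(2368322 - 618132))) = (-646 + 2693373)*(2302707 - 4625263/(1/(2368322 - 618132))) = 2692727*(2302707 - 4625263/(1/1750190)) = 2692727*(2302707 - 4625263/1/1750190) = 2692727*(2302707 - 4625263*1750190) = 2692727*(2302707 - 8095089049970) = 2692727*(-8095086747263) = -21797858651697256201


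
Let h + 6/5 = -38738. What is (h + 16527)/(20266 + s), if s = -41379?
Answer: 111061/105565 ≈ 1.0521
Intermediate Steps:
h = -193696/5 (h = -6/5 - 38738 = -193696/5 ≈ -38739.)
(h + 16527)/(20266 + s) = (-193696/5 + 16527)/(20266 - 41379) = -111061/5/(-21113) = -111061/5*(-1/21113) = 111061/105565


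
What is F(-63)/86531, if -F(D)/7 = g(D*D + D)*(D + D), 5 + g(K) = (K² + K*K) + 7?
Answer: 26913060468/86531 ≈ 3.1102e+5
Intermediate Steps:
g(K) = 2 + 2*K² (g(K) = -5 + ((K² + K*K) + 7) = -5 + ((K² + K²) + 7) = -5 + (2*K² + 7) = -5 + (7 + 2*K²) = 2 + 2*K²)
F(D) = -14*D*(2 + 2*(D + D²)²) (F(D) = -7*(2 + 2*(D*D + D)²)*(D + D) = -7*(2 + 2*(D² + D)²)*2*D = -7*(2 + 2*(D + D²)²)*2*D = -14*D*(2 + 2*(D + D²)²))
F(-63)/86531 = -28*(-63)*(1 + (-63)²*(1 - 63)²)/86531 = -28*(-63)*(1 + 3969*(-62)²)*(1/86531) = -28*(-63)*(1 + 3969*3844)*(1/86531) = -28*(-63)*(1 + 15256836)*(1/86531) = -28*(-63)*15256837*(1/86531) = 26913060468*(1/86531) = 26913060468/86531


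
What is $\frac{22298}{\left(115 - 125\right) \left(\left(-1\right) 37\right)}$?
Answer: $\frac{11149}{185} \approx 60.265$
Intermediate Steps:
$\frac{22298}{\left(115 - 125\right) \left(\left(-1\right) 37\right)} = \frac{22298}{\left(-10\right) \left(-37\right)} = \frac{22298}{370} = 22298 \cdot \frac{1}{370} = \frac{11149}{185}$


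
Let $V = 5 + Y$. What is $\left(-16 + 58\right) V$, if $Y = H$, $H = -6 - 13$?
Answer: $-588$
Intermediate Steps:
$H = -19$ ($H = -6 - 13 = -19$)
$Y = -19$
$V = -14$ ($V = 5 - 19 = -14$)
$\left(-16 + 58\right) V = \left(-16 + 58\right) \left(-14\right) = 42 \left(-14\right) = -588$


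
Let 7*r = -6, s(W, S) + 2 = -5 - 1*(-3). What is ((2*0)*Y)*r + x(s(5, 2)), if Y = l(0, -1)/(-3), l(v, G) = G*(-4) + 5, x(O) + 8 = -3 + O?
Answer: -15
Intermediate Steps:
s(W, S) = -4 (s(W, S) = -2 + (-5 - 1*(-3)) = -2 + (-5 + 3) = -2 - 2 = -4)
r = -6/7 (r = (1/7)*(-6) = -6/7 ≈ -0.85714)
x(O) = -11 + O (x(O) = -8 + (-3 + O) = -11 + O)
l(v, G) = 5 - 4*G (l(v, G) = -4*G + 5 = 5 - 4*G)
Y = -3 (Y = (5 - 4*(-1))/(-3) = (5 + 4)*(-1/3) = 9*(-1/3) = -3)
((2*0)*Y)*r + x(s(5, 2)) = ((2*0)*(-3))*(-6/7) + (-11 - 4) = (0*(-3))*(-6/7) - 15 = 0*(-6/7) - 15 = 0 - 15 = -15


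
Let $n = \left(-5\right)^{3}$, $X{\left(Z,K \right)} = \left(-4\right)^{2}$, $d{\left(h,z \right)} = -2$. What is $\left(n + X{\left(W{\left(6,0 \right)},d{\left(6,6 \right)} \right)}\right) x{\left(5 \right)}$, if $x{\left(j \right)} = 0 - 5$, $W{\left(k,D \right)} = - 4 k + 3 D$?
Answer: $545$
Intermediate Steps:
$X{\left(Z,K \right)} = 16$
$n = -125$
$x{\left(j \right)} = -5$ ($x{\left(j \right)} = 0 - 5 = -5$)
$\left(n + X{\left(W{\left(6,0 \right)},d{\left(6,6 \right)} \right)}\right) x{\left(5 \right)} = \left(-125 + 16\right) \left(-5\right) = \left(-109\right) \left(-5\right) = 545$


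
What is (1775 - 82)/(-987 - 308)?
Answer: -1693/1295 ≈ -1.3073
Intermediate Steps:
(1775 - 82)/(-987 - 308) = 1693/(-1295) = 1693*(-1/1295) = -1693/1295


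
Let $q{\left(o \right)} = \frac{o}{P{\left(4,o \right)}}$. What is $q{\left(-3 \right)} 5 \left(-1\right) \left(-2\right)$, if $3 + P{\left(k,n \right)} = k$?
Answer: $-30$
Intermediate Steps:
$P{\left(k,n \right)} = -3 + k$
$q{\left(o \right)} = o$ ($q{\left(o \right)} = \frac{o}{-3 + 4} = \frac{o}{1} = o 1 = o$)
$q{\left(-3 \right)} 5 \left(-1\right) \left(-2\right) = - 3 \cdot 5 \left(-1\right) \left(-2\right) = - 3 \left(\left(-5\right) \left(-2\right)\right) = \left(-3\right) 10 = -30$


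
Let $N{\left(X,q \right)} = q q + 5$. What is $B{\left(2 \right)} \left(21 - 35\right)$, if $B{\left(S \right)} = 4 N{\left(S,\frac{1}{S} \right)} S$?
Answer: $-588$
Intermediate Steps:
$N{\left(X,q \right)} = 5 + q^{2}$ ($N{\left(X,q \right)} = q^{2} + 5 = 5 + q^{2}$)
$B{\left(S \right)} = S \left(20 + \frac{4}{S^{2}}\right)$ ($B{\left(S \right)} = 4 \left(5 + \left(\frac{1}{S}\right)^{2}\right) S = 4 \left(5 + \frac{1}{S^{2}}\right) S = \left(20 + \frac{4}{S^{2}}\right) S = S \left(20 + \frac{4}{S^{2}}\right)$)
$B{\left(2 \right)} \left(21 - 35\right) = \left(\frac{4}{2} + 20 \cdot 2\right) \left(21 - 35\right) = \left(4 \cdot \frac{1}{2} + 40\right) \left(-14\right) = \left(2 + 40\right) \left(-14\right) = 42 \left(-14\right) = -588$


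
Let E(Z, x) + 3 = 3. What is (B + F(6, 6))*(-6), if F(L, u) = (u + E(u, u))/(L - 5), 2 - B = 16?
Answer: 48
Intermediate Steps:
B = -14 (B = 2 - 1*16 = 2 - 16 = -14)
E(Z, x) = 0 (E(Z, x) = -3 + 3 = 0)
F(L, u) = u/(-5 + L) (F(L, u) = (u + 0)/(L - 5) = u/(-5 + L))
(B + F(6, 6))*(-6) = (-14 + 6/(-5 + 6))*(-6) = (-14 + 6/1)*(-6) = (-14 + 6*1)*(-6) = (-14 + 6)*(-6) = -8*(-6) = 48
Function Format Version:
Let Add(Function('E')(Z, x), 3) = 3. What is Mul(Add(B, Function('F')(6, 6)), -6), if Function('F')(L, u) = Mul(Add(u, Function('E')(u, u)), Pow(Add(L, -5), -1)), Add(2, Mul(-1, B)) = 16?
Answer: 48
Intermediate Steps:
B = -14 (B = Add(2, Mul(-1, 16)) = Add(2, -16) = -14)
Function('E')(Z, x) = 0 (Function('E')(Z, x) = Add(-3, 3) = 0)
Function('F')(L, u) = Mul(u, Pow(Add(-5, L), -1)) (Function('F')(L, u) = Mul(Add(u, 0), Pow(Add(L, -5), -1)) = Mul(u, Pow(Add(-5, L), -1)))
Mul(Add(B, Function('F')(6, 6)), -6) = Mul(Add(-14, Mul(6, Pow(Add(-5, 6), -1))), -6) = Mul(Add(-14, Mul(6, Pow(1, -1))), -6) = Mul(Add(-14, Mul(6, 1)), -6) = Mul(Add(-14, 6), -6) = Mul(-8, -6) = 48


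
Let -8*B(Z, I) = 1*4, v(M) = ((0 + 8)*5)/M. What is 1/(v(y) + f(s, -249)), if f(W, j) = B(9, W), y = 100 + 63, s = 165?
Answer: -326/83 ≈ -3.9277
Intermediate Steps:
y = 163
v(M) = 40/M (v(M) = (8*5)/M = 40/M)
B(Z, I) = -½ (B(Z, I) = -4/8 = -⅛*4 = -½)
f(W, j) = -½
1/(v(y) + f(s, -249)) = 1/(40/163 - ½) = 1/(-83/326) = -326/83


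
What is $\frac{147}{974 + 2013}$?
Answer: $\frac{147}{2987} \approx 0.049213$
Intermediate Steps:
$\frac{147}{974 + 2013} = \frac{147}{2987}$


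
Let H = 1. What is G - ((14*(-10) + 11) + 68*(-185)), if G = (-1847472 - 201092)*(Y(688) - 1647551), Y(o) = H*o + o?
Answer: 3372294855409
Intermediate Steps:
Y(o) = 2*o (Y(o) = 1*o + o = o + o = 2*o)
G = 3372294842700 (G = (-1847472 - 201092)*(2*688 - 1647551) = -2048564*(1376 - 1647551) = -2048564*(-1646175) = 3372294842700)
G - ((14*(-10) + 11) + 68*(-185)) = 3372294842700 - ((14*(-10) + 11) + 68*(-185)) = 3372294842700 - ((-140 + 11) - 12580) = 3372294842700 - (-129 - 12580) = 3372294842700 - 1*(-12709) = 3372294842700 + 12709 = 3372294855409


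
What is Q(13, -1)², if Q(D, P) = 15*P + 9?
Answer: 36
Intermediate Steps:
Q(D, P) = 9 + 15*P
Q(13, -1)² = (9 + 15*(-1))² = (9 - 15)² = (-6)² = 36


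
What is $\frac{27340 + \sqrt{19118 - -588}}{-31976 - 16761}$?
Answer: $- \frac{27340}{48737} - \frac{\sqrt{19706}}{48737} \approx -0.56385$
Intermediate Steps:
$\frac{27340 + \sqrt{19118 - -588}}{-31976 - 16761} = \frac{27340 + \sqrt{19118 + 588}}{-48737} = \left(27340 + \sqrt{19706}\right) \left(- \frac{1}{48737}\right) = - \frac{27340}{48737} - \frac{\sqrt{19706}}{48737}$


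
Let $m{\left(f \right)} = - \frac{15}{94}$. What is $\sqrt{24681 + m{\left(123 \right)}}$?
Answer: $\frac{\sqrt{218079906}}{94} \approx 157.1$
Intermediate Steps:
$m{\left(f \right)} = - \frac{15}{94}$ ($m{\left(f \right)} = \left(-15\right) \frac{1}{94} = - \frac{15}{94}$)
$\sqrt{24681 + m{\left(123 \right)}} = \sqrt{24681 - \frac{15}{94}} = \sqrt{\frac{2319999}{94}} = \frac{\sqrt{218079906}}{94}$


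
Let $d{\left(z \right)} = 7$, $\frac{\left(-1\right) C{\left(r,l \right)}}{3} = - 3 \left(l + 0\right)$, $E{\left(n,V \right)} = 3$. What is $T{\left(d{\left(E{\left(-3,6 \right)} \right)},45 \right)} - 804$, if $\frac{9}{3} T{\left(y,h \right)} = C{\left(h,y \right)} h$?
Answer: $141$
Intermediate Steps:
$C{\left(r,l \right)} = 9 l$ ($C{\left(r,l \right)} = - 3 \left(- 3 \left(l + 0\right)\right) = - 3 \left(- 3 l\right) = 9 l$)
$T{\left(y,h \right)} = 3 h y$ ($T{\left(y,h \right)} = \frac{9 y h}{3} = \frac{9 h y}{3} = 3 h y$)
$T{\left(d{\left(E{\left(-3,6 \right)} \right)},45 \right)} - 804 = 3 \cdot 45 \cdot 7 - 804 = 945 - 804 = 141$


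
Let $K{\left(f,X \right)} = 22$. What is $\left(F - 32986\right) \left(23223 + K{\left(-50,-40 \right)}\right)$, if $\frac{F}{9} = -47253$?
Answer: $-10652323435$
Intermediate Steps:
$F = -425277$ ($F = 9 \left(-47253\right) = -425277$)
$\left(F - 32986\right) \left(23223 + K{\left(-50,-40 \right)}\right) = \left(-425277 - 32986\right) \left(23223 + 22\right) = \left(-458263\right) 23245 = -10652323435$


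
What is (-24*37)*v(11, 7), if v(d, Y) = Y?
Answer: -6216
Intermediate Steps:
(-24*37)*v(11, 7) = -24*37*7 = -888*7 = -6216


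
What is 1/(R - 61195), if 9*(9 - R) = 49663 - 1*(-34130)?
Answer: -3/211489 ≈ -1.4185e-5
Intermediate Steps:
R = -27904/3 (R = 9 - (49663 - 1*(-34130))/9 = 9 - (49663 + 34130)/9 = 9 - ⅑*83793 = 9 - 27931/3 = -27904/3 ≈ -9301.3)
1/(R - 61195) = 1/(-27904/3 - 61195) = 1/(-211489/3) = -3/211489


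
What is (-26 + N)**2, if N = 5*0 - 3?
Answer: 841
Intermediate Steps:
N = -3 (N = 0 - 3 = -3)
(-26 + N)**2 = (-26 - 3)**2 = (-29)**2 = 841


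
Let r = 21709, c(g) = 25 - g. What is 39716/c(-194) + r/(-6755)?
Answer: 263527309/1479345 ≈ 178.14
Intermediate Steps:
39716/c(-194) + r/(-6755) = 39716/(25 - 1*(-194)) + 21709/(-6755) = 39716/(25 + 194) + 21709*(-1/6755) = 39716/219 - 21709/6755 = 263527309/1479345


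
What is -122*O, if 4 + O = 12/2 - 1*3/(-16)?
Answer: -2135/8 ≈ -266.88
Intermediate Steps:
O = 35/16 (O = -4 + (12/2 - 1*3/(-16)) = -4 + (12*(1/2) - 3*(-1/16)) = -4 + (6 + 3/16) = -4 + 99/16 = 35/16 ≈ 2.1875)
-122*O = -122*35/16 = -2135/8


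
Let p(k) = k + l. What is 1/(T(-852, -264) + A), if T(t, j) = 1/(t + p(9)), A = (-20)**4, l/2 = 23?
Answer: 797/127519999 ≈ 6.2500e-6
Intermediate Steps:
l = 46 (l = 2*23 = 46)
p(k) = 46 + k (p(k) = k + 46 = 46 + k)
A = 160000
T(t, j) = 1/(55 + t) (T(t, j) = 1/(t + (46 + 9)) = 1/(t + 55) = 1/(55 + t))
1/(T(-852, -264) + A) = 1/(1/(55 - 852) + 160000) = 1/(1/(-797) + 160000) = 1/(-1/797 + 160000) = 1/(127519999/797) = 797/127519999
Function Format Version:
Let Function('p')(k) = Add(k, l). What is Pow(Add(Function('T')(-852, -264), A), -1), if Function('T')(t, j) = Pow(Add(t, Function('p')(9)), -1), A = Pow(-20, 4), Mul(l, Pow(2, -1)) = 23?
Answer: Rational(797, 127519999) ≈ 6.2500e-6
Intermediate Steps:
l = 46 (l = Mul(2, 23) = 46)
Function('p')(k) = Add(46, k) (Function('p')(k) = Add(k, 46) = Add(46, k))
A = 160000
Function('T')(t, j) = Pow(Add(55, t), -1) (Function('T')(t, j) = Pow(Add(t, Add(46, 9)), -1) = Pow(Add(t, 55), -1) = Pow(Add(55, t), -1))
Pow(Add(Function('T')(-852, -264), A), -1) = Pow(Add(Pow(Add(55, -852), -1), 160000), -1) = Pow(Add(Pow(-797, -1), 160000), -1) = Pow(Add(Rational(-1, 797), 160000), -1) = Pow(Rational(127519999, 797), -1) = Rational(797, 127519999)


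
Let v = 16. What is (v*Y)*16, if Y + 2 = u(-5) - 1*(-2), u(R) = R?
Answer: -1280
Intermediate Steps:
Y = -5 (Y = -2 + (-5 - 1*(-2)) = -2 + (-5 + 2) = -2 - 3 = -5)
(v*Y)*16 = (16*(-5))*16 = -80*16 = -1280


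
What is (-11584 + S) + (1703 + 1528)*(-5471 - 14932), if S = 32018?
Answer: -65901659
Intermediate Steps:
(-11584 + S) + (1703 + 1528)*(-5471 - 14932) = (-11584 + 32018) + (1703 + 1528)*(-5471 - 14932) = 20434 + 3231*(-20403) = 20434 - 65922093 = -65901659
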